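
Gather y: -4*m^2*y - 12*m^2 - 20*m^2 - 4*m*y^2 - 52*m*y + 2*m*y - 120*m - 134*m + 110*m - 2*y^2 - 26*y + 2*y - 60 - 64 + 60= -32*m^2 - 144*m + y^2*(-4*m - 2) + y*(-4*m^2 - 50*m - 24) - 64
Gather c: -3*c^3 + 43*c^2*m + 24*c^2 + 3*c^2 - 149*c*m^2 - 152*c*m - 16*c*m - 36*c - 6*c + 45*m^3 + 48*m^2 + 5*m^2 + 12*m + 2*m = -3*c^3 + c^2*(43*m + 27) + c*(-149*m^2 - 168*m - 42) + 45*m^3 + 53*m^2 + 14*m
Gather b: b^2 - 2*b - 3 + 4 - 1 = b^2 - 2*b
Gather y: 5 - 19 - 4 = -18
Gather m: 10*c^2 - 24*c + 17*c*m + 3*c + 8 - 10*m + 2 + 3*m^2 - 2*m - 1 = 10*c^2 - 21*c + 3*m^2 + m*(17*c - 12) + 9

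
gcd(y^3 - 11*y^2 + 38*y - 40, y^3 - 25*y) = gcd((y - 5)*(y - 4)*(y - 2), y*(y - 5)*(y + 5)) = y - 5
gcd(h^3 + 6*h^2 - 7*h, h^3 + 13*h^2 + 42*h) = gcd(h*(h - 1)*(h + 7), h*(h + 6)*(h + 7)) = h^2 + 7*h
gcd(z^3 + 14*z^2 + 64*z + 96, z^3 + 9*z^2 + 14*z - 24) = z^2 + 10*z + 24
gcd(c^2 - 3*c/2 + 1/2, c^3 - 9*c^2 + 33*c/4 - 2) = c - 1/2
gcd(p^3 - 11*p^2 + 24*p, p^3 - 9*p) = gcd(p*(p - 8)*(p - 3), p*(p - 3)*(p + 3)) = p^2 - 3*p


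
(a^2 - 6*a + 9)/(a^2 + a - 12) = (a - 3)/(a + 4)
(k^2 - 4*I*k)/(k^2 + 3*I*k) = (k - 4*I)/(k + 3*I)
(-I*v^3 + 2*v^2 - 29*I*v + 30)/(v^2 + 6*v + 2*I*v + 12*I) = (-I*v^3 + 2*v^2 - 29*I*v + 30)/(v^2 + 2*v*(3 + I) + 12*I)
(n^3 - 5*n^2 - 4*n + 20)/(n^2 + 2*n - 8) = (n^2 - 3*n - 10)/(n + 4)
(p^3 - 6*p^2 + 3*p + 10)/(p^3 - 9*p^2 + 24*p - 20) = (p + 1)/(p - 2)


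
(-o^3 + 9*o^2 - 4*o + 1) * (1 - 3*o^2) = 3*o^5 - 27*o^4 + 11*o^3 + 6*o^2 - 4*o + 1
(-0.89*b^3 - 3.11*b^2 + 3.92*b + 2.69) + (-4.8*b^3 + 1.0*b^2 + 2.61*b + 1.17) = -5.69*b^3 - 2.11*b^2 + 6.53*b + 3.86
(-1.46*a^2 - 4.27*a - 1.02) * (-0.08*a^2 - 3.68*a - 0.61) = 0.1168*a^4 + 5.7144*a^3 + 16.6858*a^2 + 6.3583*a + 0.6222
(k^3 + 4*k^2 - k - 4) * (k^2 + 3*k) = k^5 + 7*k^4 + 11*k^3 - 7*k^2 - 12*k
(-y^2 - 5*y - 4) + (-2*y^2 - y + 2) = -3*y^2 - 6*y - 2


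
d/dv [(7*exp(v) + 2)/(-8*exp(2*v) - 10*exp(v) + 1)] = (56*exp(2*v) + 32*exp(v) + 27)*exp(v)/(64*exp(4*v) + 160*exp(3*v) + 84*exp(2*v) - 20*exp(v) + 1)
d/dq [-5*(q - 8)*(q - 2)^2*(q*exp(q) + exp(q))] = 5*(-q^4 + 7*q^3 + 9*q^2 - 52*q + 28)*exp(q)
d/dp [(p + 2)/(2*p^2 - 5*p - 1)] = (2*p^2 - 5*p - (p + 2)*(4*p - 5) - 1)/(-2*p^2 + 5*p + 1)^2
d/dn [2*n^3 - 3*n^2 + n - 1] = 6*n^2 - 6*n + 1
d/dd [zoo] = 0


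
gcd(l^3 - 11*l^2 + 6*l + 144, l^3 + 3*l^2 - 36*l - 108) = l^2 - 3*l - 18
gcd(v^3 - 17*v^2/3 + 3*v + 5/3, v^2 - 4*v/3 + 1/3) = v - 1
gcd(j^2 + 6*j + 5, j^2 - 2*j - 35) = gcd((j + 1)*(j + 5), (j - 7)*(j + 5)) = j + 5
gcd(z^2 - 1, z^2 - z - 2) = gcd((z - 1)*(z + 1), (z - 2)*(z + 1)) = z + 1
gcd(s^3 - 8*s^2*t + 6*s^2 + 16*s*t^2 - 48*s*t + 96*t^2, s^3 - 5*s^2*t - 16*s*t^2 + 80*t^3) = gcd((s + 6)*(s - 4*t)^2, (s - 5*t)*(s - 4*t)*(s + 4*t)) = s - 4*t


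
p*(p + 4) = p^2 + 4*p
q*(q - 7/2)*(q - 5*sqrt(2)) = q^3 - 5*sqrt(2)*q^2 - 7*q^2/2 + 35*sqrt(2)*q/2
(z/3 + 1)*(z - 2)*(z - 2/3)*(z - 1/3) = z^4/3 - 61*z^2/27 + 56*z/27 - 4/9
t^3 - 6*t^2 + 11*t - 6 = (t - 3)*(t - 2)*(t - 1)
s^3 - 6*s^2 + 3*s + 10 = (s - 5)*(s - 2)*(s + 1)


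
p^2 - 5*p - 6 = (p - 6)*(p + 1)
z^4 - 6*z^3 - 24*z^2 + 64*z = z*(z - 8)*(z - 2)*(z + 4)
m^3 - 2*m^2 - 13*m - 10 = (m - 5)*(m + 1)*(m + 2)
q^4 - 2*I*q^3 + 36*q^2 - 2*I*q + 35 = (q - 7*I)*(q + 5*I)*(-I*q + 1)*(I*q + 1)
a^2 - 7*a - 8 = (a - 8)*(a + 1)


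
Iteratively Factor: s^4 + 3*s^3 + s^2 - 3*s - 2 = (s + 2)*(s^3 + s^2 - s - 1) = (s + 1)*(s + 2)*(s^2 - 1) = (s + 1)^2*(s + 2)*(s - 1)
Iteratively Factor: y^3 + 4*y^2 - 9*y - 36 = (y - 3)*(y^2 + 7*y + 12) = (y - 3)*(y + 3)*(y + 4)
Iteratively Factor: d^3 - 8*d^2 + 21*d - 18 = (d - 2)*(d^2 - 6*d + 9) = (d - 3)*(d - 2)*(d - 3)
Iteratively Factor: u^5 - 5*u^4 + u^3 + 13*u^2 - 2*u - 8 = (u + 1)*(u^4 - 6*u^3 + 7*u^2 + 6*u - 8) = (u - 4)*(u + 1)*(u^3 - 2*u^2 - u + 2) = (u - 4)*(u - 1)*(u + 1)*(u^2 - u - 2) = (u - 4)*(u - 2)*(u - 1)*(u + 1)*(u + 1)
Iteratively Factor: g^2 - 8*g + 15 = (g - 3)*(g - 5)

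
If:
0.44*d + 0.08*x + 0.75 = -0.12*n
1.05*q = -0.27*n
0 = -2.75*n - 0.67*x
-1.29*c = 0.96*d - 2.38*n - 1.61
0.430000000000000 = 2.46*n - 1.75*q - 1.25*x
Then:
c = 2.60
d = -1.68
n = 0.05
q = -0.01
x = -0.22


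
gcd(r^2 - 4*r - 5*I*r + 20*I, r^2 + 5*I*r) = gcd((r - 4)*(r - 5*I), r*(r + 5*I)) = 1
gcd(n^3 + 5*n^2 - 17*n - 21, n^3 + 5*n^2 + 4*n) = n + 1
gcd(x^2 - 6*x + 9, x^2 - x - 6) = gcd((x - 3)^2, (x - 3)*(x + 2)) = x - 3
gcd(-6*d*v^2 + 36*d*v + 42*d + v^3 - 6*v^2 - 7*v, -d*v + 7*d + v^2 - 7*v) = v - 7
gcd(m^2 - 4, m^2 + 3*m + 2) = m + 2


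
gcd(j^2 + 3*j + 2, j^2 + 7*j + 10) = j + 2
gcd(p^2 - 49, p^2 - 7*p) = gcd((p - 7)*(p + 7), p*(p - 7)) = p - 7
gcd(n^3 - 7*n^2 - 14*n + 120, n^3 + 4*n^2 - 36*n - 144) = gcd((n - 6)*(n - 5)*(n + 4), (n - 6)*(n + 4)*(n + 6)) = n^2 - 2*n - 24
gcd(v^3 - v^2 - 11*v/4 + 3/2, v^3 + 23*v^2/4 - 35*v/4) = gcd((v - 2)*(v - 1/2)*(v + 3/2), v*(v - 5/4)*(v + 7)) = 1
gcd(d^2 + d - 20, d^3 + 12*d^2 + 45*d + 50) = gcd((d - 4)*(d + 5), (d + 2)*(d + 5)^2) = d + 5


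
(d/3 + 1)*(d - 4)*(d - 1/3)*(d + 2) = d^4/3 + 2*d^3/9 - 43*d^2/9 - 58*d/9 + 8/3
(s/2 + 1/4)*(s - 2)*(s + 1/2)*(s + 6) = s^4/2 + 5*s^3/2 - 31*s^2/8 - 11*s/2 - 3/2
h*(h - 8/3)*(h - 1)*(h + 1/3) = h^4 - 10*h^3/3 + 13*h^2/9 + 8*h/9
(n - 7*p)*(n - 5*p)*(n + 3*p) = n^3 - 9*n^2*p - n*p^2 + 105*p^3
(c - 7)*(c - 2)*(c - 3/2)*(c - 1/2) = c^4 - 11*c^3 + 131*c^2/4 - 139*c/4 + 21/2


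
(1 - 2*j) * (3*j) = -6*j^2 + 3*j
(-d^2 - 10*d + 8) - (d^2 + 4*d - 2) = -2*d^2 - 14*d + 10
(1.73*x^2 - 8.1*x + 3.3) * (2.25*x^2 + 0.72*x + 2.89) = 3.8925*x^4 - 16.9794*x^3 + 6.5927*x^2 - 21.033*x + 9.537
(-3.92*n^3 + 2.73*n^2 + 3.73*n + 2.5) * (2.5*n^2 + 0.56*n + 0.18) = -9.8*n^5 + 4.6298*n^4 + 10.1482*n^3 + 8.8302*n^2 + 2.0714*n + 0.45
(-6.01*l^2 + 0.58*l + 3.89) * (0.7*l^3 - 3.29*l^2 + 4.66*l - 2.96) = -4.207*l^5 + 20.1789*l^4 - 27.1918*l^3 + 7.6943*l^2 + 16.4106*l - 11.5144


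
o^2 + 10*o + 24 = (o + 4)*(o + 6)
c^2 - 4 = (c - 2)*(c + 2)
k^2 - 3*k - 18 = (k - 6)*(k + 3)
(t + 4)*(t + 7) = t^2 + 11*t + 28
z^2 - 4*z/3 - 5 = (z - 3)*(z + 5/3)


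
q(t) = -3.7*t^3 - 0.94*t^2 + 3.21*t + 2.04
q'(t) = -11.1*t^2 - 1.88*t + 3.21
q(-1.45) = 6.69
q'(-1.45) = -17.40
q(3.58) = -168.28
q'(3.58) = -145.78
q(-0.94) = 1.27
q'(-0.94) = -4.83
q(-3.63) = 154.98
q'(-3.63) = -136.23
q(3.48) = -154.11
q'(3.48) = -137.76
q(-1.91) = 18.26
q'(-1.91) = -33.69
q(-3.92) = 197.89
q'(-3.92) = -159.99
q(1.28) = -3.15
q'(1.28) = -17.38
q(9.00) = -2742.51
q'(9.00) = -912.81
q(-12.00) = 6221.76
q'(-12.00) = -1572.63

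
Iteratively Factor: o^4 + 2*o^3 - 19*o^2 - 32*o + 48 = (o - 4)*(o^3 + 6*o^2 + 5*o - 12) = (o - 4)*(o + 3)*(o^2 + 3*o - 4) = (o - 4)*(o + 3)*(o + 4)*(o - 1)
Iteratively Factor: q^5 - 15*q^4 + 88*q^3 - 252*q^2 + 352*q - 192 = (q - 2)*(q^4 - 13*q^3 + 62*q^2 - 128*q + 96) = (q - 4)*(q - 2)*(q^3 - 9*q^2 + 26*q - 24) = (q - 4)*(q - 2)^2*(q^2 - 7*q + 12) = (q - 4)^2*(q - 2)^2*(q - 3)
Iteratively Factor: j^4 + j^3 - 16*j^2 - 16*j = (j + 1)*(j^3 - 16*j) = j*(j + 1)*(j^2 - 16) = j*(j + 1)*(j + 4)*(j - 4)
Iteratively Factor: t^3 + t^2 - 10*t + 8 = (t - 2)*(t^2 + 3*t - 4) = (t - 2)*(t - 1)*(t + 4)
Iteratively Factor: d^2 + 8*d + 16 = (d + 4)*(d + 4)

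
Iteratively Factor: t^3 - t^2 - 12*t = (t - 4)*(t^2 + 3*t) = (t - 4)*(t + 3)*(t)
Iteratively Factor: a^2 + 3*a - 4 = (a - 1)*(a + 4)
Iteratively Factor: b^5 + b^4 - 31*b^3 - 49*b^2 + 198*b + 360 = (b + 2)*(b^4 - b^3 - 29*b^2 + 9*b + 180) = (b - 5)*(b + 2)*(b^3 + 4*b^2 - 9*b - 36) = (b - 5)*(b + 2)*(b + 3)*(b^2 + b - 12) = (b - 5)*(b - 3)*(b + 2)*(b + 3)*(b + 4)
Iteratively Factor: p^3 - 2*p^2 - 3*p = (p)*(p^2 - 2*p - 3) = p*(p - 3)*(p + 1)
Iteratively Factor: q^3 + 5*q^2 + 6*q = (q + 2)*(q^2 + 3*q) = q*(q + 2)*(q + 3)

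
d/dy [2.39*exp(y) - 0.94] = 2.39*exp(y)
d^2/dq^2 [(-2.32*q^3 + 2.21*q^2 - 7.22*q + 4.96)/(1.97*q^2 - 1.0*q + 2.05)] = (-33.234156*q^3 + 90.481074*q^2 + 57.82182*q - 41.16887)/(7.645373*q^6 - 11.6427*q^5 + 29.777535*q^4 - 25.231*q^3 + 30.986775*q^2 - 12.6075*q + 8.615125)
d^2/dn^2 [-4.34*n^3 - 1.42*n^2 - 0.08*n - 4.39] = -26.04*n - 2.84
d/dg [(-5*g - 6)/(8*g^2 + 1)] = (40*g^2 + 96*g - 5)/(64*g^4 + 16*g^2 + 1)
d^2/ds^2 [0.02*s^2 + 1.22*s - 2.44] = 0.0400000000000000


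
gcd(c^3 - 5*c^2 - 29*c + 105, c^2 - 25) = c + 5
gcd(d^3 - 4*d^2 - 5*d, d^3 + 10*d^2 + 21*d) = d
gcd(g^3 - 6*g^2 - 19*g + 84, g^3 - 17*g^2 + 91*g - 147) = g^2 - 10*g + 21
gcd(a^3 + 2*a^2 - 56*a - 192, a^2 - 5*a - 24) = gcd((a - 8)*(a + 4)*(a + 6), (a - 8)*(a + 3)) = a - 8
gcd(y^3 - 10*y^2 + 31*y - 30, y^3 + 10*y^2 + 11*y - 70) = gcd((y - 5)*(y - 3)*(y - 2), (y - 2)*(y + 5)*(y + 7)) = y - 2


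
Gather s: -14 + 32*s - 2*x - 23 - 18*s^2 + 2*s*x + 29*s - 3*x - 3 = -18*s^2 + s*(2*x + 61) - 5*x - 40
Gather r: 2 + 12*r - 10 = 12*r - 8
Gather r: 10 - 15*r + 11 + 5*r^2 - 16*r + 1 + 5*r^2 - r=10*r^2 - 32*r + 22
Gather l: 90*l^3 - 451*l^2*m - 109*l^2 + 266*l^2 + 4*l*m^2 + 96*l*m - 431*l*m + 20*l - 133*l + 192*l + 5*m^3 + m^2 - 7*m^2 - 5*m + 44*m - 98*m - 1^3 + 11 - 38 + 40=90*l^3 + l^2*(157 - 451*m) + l*(4*m^2 - 335*m + 79) + 5*m^3 - 6*m^2 - 59*m + 12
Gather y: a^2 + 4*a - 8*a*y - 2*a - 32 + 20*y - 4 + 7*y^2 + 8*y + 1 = a^2 + 2*a + 7*y^2 + y*(28 - 8*a) - 35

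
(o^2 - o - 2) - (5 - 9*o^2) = 10*o^2 - o - 7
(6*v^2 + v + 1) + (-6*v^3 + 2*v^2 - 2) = -6*v^3 + 8*v^2 + v - 1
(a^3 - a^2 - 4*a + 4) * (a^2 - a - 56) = a^5 - 2*a^4 - 59*a^3 + 64*a^2 + 220*a - 224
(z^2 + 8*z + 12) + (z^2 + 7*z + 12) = 2*z^2 + 15*z + 24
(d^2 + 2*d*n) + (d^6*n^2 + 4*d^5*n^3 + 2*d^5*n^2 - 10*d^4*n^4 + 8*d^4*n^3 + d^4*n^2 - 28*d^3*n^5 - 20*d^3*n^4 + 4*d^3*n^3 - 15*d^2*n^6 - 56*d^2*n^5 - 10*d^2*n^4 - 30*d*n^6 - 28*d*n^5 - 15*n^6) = d^6*n^2 + 4*d^5*n^3 + 2*d^5*n^2 - 10*d^4*n^4 + 8*d^4*n^3 + d^4*n^2 - 28*d^3*n^5 - 20*d^3*n^4 + 4*d^3*n^3 - 15*d^2*n^6 - 56*d^2*n^5 - 10*d^2*n^4 + d^2 - 30*d*n^6 - 28*d*n^5 + 2*d*n - 15*n^6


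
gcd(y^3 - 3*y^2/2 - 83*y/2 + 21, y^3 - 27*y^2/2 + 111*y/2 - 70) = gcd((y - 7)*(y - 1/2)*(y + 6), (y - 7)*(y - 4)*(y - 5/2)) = y - 7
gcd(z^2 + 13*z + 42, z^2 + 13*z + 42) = z^2 + 13*z + 42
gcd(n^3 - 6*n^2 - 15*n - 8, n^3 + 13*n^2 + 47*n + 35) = n + 1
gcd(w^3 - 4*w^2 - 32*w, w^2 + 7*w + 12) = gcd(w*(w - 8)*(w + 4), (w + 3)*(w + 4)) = w + 4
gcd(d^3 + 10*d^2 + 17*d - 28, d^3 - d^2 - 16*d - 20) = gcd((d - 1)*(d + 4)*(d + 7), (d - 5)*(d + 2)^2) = 1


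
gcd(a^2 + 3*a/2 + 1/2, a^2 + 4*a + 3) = a + 1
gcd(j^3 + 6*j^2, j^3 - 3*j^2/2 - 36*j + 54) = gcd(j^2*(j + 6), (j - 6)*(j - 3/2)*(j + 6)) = j + 6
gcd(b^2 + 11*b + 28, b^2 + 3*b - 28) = b + 7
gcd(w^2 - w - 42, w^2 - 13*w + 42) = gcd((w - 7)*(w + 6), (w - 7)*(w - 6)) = w - 7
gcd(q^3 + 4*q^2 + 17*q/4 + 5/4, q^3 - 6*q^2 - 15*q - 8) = q + 1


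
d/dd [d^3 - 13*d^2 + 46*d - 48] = 3*d^2 - 26*d + 46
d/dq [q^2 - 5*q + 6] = 2*q - 5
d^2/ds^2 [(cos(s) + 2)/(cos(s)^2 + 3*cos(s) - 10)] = (-9*(1 - cos(2*s))^2*cos(s)/4 - 5*(1 - cos(2*s))^2/4 - 241*cos(s)/2 - 63*cos(2*s) - 21*cos(3*s) + cos(5*s)/2 + 78)/((cos(s) - 2)^3*(cos(s) + 5)^3)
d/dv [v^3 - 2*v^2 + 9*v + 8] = 3*v^2 - 4*v + 9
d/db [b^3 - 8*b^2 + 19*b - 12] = 3*b^2 - 16*b + 19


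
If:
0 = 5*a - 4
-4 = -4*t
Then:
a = 4/5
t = 1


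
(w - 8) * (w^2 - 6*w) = w^3 - 14*w^2 + 48*w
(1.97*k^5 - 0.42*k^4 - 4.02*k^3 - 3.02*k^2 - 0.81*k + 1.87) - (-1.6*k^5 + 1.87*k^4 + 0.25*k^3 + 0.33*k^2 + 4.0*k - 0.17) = 3.57*k^5 - 2.29*k^4 - 4.27*k^3 - 3.35*k^2 - 4.81*k + 2.04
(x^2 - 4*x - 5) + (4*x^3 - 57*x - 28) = 4*x^3 + x^2 - 61*x - 33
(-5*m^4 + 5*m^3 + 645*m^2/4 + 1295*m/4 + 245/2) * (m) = -5*m^5 + 5*m^4 + 645*m^3/4 + 1295*m^2/4 + 245*m/2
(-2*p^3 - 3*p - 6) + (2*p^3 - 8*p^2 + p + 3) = -8*p^2 - 2*p - 3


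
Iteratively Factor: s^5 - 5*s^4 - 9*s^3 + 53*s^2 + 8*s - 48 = (s - 4)*(s^4 - s^3 - 13*s^2 + s + 12) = (s - 4)*(s + 3)*(s^3 - 4*s^2 - s + 4) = (s - 4)^2*(s + 3)*(s^2 - 1) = (s - 4)^2*(s + 1)*(s + 3)*(s - 1)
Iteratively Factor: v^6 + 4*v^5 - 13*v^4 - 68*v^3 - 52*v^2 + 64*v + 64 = (v + 2)*(v^5 + 2*v^4 - 17*v^3 - 34*v^2 + 16*v + 32) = (v - 4)*(v + 2)*(v^4 + 6*v^3 + 7*v^2 - 6*v - 8) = (v - 4)*(v + 2)*(v + 4)*(v^3 + 2*v^2 - v - 2) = (v - 4)*(v + 1)*(v + 2)*(v + 4)*(v^2 + v - 2) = (v - 4)*(v - 1)*(v + 1)*(v + 2)*(v + 4)*(v + 2)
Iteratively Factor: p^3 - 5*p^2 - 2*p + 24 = (p + 2)*(p^2 - 7*p + 12) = (p - 4)*(p + 2)*(p - 3)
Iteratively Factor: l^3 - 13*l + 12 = (l - 3)*(l^2 + 3*l - 4) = (l - 3)*(l + 4)*(l - 1)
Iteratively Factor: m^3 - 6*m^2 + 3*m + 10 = (m + 1)*(m^2 - 7*m + 10) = (m - 2)*(m + 1)*(m - 5)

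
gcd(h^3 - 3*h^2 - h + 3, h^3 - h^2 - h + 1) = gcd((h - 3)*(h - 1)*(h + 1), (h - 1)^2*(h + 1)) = h^2 - 1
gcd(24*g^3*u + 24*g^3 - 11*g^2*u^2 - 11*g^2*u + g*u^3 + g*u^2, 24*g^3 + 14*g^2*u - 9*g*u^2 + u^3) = 1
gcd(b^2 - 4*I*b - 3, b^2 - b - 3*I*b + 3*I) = b - 3*I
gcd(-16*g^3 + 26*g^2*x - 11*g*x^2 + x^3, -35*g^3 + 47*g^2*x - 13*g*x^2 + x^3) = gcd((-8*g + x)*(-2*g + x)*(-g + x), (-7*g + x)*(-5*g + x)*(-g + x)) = -g + x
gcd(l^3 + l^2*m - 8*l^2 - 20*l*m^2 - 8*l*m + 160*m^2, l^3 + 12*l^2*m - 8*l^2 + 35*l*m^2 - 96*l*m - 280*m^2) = l^2 + 5*l*m - 8*l - 40*m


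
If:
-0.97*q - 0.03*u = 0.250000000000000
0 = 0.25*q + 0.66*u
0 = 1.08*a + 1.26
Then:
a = -1.17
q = -0.26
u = 0.10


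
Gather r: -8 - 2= -10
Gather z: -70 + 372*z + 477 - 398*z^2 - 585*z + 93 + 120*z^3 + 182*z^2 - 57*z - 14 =120*z^3 - 216*z^2 - 270*z + 486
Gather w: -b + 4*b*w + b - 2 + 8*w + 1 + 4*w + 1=w*(4*b + 12)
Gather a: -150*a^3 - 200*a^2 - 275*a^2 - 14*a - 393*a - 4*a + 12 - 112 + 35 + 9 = -150*a^3 - 475*a^2 - 411*a - 56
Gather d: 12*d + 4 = 12*d + 4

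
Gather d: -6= -6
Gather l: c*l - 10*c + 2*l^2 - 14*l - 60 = -10*c + 2*l^2 + l*(c - 14) - 60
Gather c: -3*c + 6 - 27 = -3*c - 21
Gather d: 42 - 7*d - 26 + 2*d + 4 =20 - 5*d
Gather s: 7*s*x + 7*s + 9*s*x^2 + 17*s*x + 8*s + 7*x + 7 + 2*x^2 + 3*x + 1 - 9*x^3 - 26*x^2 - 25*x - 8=s*(9*x^2 + 24*x + 15) - 9*x^3 - 24*x^2 - 15*x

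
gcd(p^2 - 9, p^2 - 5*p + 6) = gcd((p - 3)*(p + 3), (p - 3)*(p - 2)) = p - 3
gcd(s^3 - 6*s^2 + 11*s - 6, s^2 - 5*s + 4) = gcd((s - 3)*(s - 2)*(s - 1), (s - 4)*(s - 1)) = s - 1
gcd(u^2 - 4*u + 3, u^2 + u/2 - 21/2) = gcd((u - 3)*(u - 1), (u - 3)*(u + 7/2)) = u - 3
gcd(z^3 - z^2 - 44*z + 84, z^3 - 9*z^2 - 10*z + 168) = z - 6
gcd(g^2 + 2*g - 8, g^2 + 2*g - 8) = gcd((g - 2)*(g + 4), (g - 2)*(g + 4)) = g^2 + 2*g - 8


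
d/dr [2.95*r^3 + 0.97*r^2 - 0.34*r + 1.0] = 8.85*r^2 + 1.94*r - 0.34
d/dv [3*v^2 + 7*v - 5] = 6*v + 7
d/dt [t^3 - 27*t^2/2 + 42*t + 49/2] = 3*t^2 - 27*t + 42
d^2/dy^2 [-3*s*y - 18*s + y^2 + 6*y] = 2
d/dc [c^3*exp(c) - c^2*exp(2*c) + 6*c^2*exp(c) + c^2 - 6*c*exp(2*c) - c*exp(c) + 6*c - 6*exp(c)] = c^3*exp(c) - 2*c^2*exp(2*c) + 9*c^2*exp(c) - 14*c*exp(2*c) + 11*c*exp(c) + 2*c - 6*exp(2*c) - 7*exp(c) + 6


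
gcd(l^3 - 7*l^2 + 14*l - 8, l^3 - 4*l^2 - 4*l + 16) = l^2 - 6*l + 8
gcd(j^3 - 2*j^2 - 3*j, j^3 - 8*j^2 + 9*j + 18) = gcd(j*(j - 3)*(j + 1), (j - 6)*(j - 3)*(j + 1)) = j^2 - 2*j - 3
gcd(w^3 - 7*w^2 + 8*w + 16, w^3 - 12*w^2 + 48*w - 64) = w^2 - 8*w + 16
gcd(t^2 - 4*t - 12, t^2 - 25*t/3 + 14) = t - 6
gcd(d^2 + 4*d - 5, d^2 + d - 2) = d - 1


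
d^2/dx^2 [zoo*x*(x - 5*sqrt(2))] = nan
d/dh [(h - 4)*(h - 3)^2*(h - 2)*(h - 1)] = 5*h^4 - 52*h^3 + 195*h^2 - 310*h + 174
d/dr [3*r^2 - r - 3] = 6*r - 1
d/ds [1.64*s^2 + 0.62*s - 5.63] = 3.28*s + 0.62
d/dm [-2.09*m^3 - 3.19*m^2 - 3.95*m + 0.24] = -6.27*m^2 - 6.38*m - 3.95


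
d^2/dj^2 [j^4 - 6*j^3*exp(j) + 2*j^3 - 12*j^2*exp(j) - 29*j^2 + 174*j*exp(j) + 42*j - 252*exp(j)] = -6*j^3*exp(j) - 48*j^2*exp(j) + 12*j^2 + 90*j*exp(j) + 12*j + 72*exp(j) - 58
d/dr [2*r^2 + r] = 4*r + 1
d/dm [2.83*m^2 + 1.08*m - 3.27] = 5.66*m + 1.08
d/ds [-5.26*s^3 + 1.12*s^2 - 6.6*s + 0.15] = -15.78*s^2 + 2.24*s - 6.6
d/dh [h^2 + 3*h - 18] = 2*h + 3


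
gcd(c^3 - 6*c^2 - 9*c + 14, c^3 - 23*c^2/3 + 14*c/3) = c - 7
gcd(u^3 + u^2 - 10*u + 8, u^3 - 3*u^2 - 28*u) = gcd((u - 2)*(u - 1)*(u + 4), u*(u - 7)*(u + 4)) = u + 4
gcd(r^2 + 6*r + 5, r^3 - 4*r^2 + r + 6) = r + 1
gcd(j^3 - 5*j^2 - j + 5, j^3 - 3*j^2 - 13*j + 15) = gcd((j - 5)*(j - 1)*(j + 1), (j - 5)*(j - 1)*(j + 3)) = j^2 - 6*j + 5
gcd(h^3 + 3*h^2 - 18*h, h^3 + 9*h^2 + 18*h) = h^2 + 6*h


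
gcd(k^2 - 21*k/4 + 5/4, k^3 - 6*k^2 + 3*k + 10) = k - 5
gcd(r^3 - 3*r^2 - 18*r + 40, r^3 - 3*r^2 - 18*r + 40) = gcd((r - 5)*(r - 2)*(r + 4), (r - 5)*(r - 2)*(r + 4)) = r^3 - 3*r^2 - 18*r + 40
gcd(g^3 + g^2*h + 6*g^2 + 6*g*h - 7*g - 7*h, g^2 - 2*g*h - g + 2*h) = g - 1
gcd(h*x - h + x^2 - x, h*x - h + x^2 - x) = h*x - h + x^2 - x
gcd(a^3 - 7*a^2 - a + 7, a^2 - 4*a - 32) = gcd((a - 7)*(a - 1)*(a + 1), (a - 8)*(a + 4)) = 1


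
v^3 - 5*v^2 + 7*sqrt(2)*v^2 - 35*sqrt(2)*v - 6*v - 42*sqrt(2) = (v - 6)*(v + 1)*(v + 7*sqrt(2))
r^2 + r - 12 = (r - 3)*(r + 4)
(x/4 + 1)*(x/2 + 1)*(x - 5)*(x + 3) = x^4/8 + x^3/2 - 19*x^2/8 - 53*x/4 - 15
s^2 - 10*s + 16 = (s - 8)*(s - 2)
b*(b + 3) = b^2 + 3*b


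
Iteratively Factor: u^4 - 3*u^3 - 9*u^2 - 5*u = (u - 5)*(u^3 + 2*u^2 + u) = (u - 5)*(u + 1)*(u^2 + u) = (u - 5)*(u + 1)^2*(u)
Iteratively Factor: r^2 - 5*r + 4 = (r - 1)*(r - 4)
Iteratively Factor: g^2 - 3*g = (g - 3)*(g)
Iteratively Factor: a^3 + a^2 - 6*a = (a + 3)*(a^2 - 2*a) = (a - 2)*(a + 3)*(a)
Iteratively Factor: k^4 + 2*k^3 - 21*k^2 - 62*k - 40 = (k + 2)*(k^3 - 21*k - 20) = (k + 1)*(k + 2)*(k^2 - k - 20) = (k - 5)*(k + 1)*(k + 2)*(k + 4)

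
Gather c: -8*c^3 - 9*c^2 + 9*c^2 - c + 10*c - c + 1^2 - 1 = -8*c^3 + 8*c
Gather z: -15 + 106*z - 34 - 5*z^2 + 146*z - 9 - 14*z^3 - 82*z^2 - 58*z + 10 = -14*z^3 - 87*z^2 + 194*z - 48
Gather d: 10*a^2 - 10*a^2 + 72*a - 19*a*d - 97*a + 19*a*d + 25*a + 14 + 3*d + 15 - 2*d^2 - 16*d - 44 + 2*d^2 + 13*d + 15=0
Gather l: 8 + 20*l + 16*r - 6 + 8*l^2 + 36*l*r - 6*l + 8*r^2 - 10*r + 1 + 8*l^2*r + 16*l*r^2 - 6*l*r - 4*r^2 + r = l^2*(8*r + 8) + l*(16*r^2 + 30*r + 14) + 4*r^2 + 7*r + 3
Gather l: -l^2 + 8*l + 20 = -l^2 + 8*l + 20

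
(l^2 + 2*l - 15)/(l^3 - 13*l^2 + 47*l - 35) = (l^2 + 2*l - 15)/(l^3 - 13*l^2 + 47*l - 35)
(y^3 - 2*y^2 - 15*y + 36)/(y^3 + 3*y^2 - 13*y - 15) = (y^2 + y - 12)/(y^2 + 6*y + 5)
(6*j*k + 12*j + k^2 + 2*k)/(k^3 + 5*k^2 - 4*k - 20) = (6*j + k)/(k^2 + 3*k - 10)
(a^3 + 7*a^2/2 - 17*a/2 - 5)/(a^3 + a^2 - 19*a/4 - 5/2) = 2*(a + 5)/(2*a + 5)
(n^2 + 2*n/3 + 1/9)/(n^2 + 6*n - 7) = (9*n^2 + 6*n + 1)/(9*(n^2 + 6*n - 7))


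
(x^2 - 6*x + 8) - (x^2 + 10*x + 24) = -16*x - 16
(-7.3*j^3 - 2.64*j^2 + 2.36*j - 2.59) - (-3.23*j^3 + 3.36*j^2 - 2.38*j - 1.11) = -4.07*j^3 - 6.0*j^2 + 4.74*j - 1.48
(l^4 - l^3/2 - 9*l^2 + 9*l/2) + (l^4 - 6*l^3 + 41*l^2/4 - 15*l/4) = 2*l^4 - 13*l^3/2 + 5*l^2/4 + 3*l/4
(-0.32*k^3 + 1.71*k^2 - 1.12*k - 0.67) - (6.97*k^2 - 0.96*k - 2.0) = -0.32*k^3 - 5.26*k^2 - 0.16*k + 1.33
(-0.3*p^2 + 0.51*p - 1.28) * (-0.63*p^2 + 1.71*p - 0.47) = 0.189*p^4 - 0.8343*p^3 + 1.8195*p^2 - 2.4285*p + 0.6016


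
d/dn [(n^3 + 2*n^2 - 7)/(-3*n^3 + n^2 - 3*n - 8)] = (7*n^4 - 6*n^3 - 93*n^2 - 18*n - 21)/(9*n^6 - 6*n^5 + 19*n^4 + 42*n^3 - 7*n^2 + 48*n + 64)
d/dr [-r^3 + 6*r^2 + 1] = 3*r*(4 - r)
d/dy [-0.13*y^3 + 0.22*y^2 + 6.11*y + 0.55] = -0.39*y^2 + 0.44*y + 6.11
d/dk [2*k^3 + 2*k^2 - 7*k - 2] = 6*k^2 + 4*k - 7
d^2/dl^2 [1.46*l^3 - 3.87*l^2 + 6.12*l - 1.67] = 8.76*l - 7.74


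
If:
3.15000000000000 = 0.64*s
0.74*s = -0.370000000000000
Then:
No Solution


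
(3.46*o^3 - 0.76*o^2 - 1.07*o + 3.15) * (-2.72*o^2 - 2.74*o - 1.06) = -9.4112*o^5 - 7.4132*o^4 + 1.3252*o^3 - 4.8306*o^2 - 7.4968*o - 3.339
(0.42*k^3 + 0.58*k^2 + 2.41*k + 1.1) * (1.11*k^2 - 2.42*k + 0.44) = 0.4662*k^5 - 0.3726*k^4 + 1.4563*k^3 - 4.356*k^2 - 1.6016*k + 0.484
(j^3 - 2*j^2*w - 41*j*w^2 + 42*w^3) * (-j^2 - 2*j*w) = -j^5 + 45*j^3*w^2 + 40*j^2*w^3 - 84*j*w^4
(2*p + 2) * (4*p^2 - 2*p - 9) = 8*p^3 + 4*p^2 - 22*p - 18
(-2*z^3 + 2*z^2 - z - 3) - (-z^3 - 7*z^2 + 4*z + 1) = -z^3 + 9*z^2 - 5*z - 4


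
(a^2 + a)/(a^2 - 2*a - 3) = a/(a - 3)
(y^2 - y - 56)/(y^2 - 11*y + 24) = (y + 7)/(y - 3)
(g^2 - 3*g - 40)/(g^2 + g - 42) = (g^2 - 3*g - 40)/(g^2 + g - 42)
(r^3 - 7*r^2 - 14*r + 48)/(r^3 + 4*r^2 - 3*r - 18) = (r - 8)/(r + 3)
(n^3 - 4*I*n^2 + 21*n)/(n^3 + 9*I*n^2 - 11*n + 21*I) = n*(n - 7*I)/(n^2 + 6*I*n + 7)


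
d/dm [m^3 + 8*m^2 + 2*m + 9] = 3*m^2 + 16*m + 2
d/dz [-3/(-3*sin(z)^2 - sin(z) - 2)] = -3*(6*sin(z) + 1)*cos(z)/(3*sin(z)^2 + sin(z) + 2)^2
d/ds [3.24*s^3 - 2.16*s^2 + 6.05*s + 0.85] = 9.72*s^2 - 4.32*s + 6.05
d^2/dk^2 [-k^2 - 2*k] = -2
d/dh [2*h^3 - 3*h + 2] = 6*h^2 - 3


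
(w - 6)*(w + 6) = w^2 - 36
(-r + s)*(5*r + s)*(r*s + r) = -5*r^3*s - 5*r^3 + 4*r^2*s^2 + 4*r^2*s + r*s^3 + r*s^2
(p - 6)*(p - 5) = p^2 - 11*p + 30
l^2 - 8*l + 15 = (l - 5)*(l - 3)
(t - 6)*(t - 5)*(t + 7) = t^3 - 4*t^2 - 47*t + 210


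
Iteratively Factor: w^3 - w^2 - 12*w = (w + 3)*(w^2 - 4*w) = w*(w + 3)*(w - 4)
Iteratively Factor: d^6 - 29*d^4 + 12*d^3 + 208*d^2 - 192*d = (d - 4)*(d^5 + 4*d^4 - 13*d^3 - 40*d^2 + 48*d) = (d - 4)*(d - 1)*(d^4 + 5*d^3 - 8*d^2 - 48*d) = d*(d - 4)*(d - 1)*(d^3 + 5*d^2 - 8*d - 48) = d*(d - 4)*(d - 1)*(d + 4)*(d^2 + d - 12) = d*(d - 4)*(d - 3)*(d - 1)*(d + 4)*(d + 4)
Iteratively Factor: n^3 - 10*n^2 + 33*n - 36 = (n - 3)*(n^2 - 7*n + 12) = (n - 4)*(n - 3)*(n - 3)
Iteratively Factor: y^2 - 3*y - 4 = (y + 1)*(y - 4)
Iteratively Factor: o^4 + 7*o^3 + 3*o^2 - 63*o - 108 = (o + 3)*(o^3 + 4*o^2 - 9*o - 36) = (o + 3)*(o + 4)*(o^2 - 9) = (o + 3)^2*(o + 4)*(o - 3)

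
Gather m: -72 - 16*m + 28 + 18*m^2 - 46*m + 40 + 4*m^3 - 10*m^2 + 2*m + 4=4*m^3 + 8*m^2 - 60*m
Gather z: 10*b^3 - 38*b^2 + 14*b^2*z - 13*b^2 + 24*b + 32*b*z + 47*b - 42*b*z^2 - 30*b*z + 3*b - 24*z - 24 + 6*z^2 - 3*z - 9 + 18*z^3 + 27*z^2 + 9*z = 10*b^3 - 51*b^2 + 74*b + 18*z^3 + z^2*(33 - 42*b) + z*(14*b^2 + 2*b - 18) - 33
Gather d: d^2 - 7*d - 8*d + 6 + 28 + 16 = d^2 - 15*d + 50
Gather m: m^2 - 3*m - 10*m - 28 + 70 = m^2 - 13*m + 42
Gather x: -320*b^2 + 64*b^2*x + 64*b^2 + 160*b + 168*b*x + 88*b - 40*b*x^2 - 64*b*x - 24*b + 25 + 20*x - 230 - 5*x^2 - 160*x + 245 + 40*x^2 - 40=-256*b^2 + 224*b + x^2*(35 - 40*b) + x*(64*b^2 + 104*b - 140)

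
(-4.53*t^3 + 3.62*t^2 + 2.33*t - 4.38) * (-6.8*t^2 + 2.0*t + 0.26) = 30.804*t^5 - 33.676*t^4 - 9.7818*t^3 + 35.3852*t^2 - 8.1542*t - 1.1388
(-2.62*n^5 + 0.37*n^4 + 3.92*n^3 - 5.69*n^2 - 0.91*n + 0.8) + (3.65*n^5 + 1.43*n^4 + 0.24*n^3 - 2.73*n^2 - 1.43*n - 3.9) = 1.03*n^5 + 1.8*n^4 + 4.16*n^3 - 8.42*n^2 - 2.34*n - 3.1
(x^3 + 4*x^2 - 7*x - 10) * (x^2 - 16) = x^5 + 4*x^4 - 23*x^3 - 74*x^2 + 112*x + 160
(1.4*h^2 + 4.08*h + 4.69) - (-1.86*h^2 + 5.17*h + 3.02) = 3.26*h^2 - 1.09*h + 1.67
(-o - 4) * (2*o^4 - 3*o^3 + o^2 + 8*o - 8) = -2*o^5 - 5*o^4 + 11*o^3 - 12*o^2 - 24*o + 32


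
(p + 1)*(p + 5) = p^2 + 6*p + 5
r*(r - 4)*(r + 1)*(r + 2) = r^4 - r^3 - 10*r^2 - 8*r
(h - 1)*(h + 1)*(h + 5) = h^3 + 5*h^2 - h - 5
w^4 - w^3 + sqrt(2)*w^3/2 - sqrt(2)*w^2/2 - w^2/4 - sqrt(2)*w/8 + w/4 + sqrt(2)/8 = (w - 1)*(w - 1/2)*(w + 1/2)*(w + sqrt(2)/2)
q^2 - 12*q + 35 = (q - 7)*(q - 5)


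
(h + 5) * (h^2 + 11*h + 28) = h^3 + 16*h^2 + 83*h + 140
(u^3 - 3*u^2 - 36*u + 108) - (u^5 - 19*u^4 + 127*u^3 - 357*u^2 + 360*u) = -u^5 + 19*u^4 - 126*u^3 + 354*u^2 - 396*u + 108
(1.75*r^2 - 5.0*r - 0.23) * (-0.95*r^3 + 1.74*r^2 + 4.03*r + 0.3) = -1.6625*r^5 + 7.795*r^4 - 1.429*r^3 - 20.0252*r^2 - 2.4269*r - 0.069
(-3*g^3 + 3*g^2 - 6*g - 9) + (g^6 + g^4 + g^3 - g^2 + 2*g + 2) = g^6 + g^4 - 2*g^3 + 2*g^2 - 4*g - 7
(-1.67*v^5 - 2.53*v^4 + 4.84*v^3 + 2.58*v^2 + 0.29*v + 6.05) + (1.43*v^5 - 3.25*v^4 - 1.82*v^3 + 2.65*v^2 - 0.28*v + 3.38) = -0.24*v^5 - 5.78*v^4 + 3.02*v^3 + 5.23*v^2 + 0.00999999999999995*v + 9.43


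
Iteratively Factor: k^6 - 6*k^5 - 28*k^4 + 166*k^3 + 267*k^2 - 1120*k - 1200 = (k + 4)*(k^5 - 10*k^4 + 12*k^3 + 118*k^2 - 205*k - 300) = (k + 3)*(k + 4)*(k^4 - 13*k^3 + 51*k^2 - 35*k - 100) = (k - 5)*(k + 3)*(k + 4)*(k^3 - 8*k^2 + 11*k + 20) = (k - 5)*(k - 4)*(k + 3)*(k + 4)*(k^2 - 4*k - 5) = (k - 5)^2*(k - 4)*(k + 3)*(k + 4)*(k + 1)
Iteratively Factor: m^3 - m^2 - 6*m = (m + 2)*(m^2 - 3*m) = m*(m + 2)*(m - 3)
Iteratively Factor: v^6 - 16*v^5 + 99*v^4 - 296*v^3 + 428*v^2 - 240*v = (v - 2)*(v^5 - 14*v^4 + 71*v^3 - 154*v^2 + 120*v) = v*(v - 2)*(v^4 - 14*v^3 + 71*v^2 - 154*v + 120) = v*(v - 4)*(v - 2)*(v^3 - 10*v^2 + 31*v - 30) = v*(v - 4)*(v - 3)*(v - 2)*(v^2 - 7*v + 10) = v*(v - 5)*(v - 4)*(v - 3)*(v - 2)*(v - 2)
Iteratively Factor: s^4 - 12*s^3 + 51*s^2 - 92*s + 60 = (s - 3)*(s^3 - 9*s^2 + 24*s - 20) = (s - 3)*(s - 2)*(s^2 - 7*s + 10) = (s - 5)*(s - 3)*(s - 2)*(s - 2)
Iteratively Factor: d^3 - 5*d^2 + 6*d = (d - 3)*(d^2 - 2*d) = d*(d - 3)*(d - 2)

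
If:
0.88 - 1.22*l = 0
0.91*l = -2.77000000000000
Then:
No Solution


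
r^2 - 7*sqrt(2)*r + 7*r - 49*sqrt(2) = (r + 7)*(r - 7*sqrt(2))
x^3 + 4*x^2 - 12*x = x*(x - 2)*(x + 6)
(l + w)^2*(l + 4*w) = l^3 + 6*l^2*w + 9*l*w^2 + 4*w^3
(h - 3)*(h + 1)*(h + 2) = h^3 - 7*h - 6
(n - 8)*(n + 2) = n^2 - 6*n - 16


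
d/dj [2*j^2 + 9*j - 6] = 4*j + 9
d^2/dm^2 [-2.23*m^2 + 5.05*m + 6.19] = -4.46000000000000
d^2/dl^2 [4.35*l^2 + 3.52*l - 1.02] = 8.70000000000000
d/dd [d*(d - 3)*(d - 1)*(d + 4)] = 4*d^3 - 26*d + 12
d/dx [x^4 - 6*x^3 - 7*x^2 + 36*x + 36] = 4*x^3 - 18*x^2 - 14*x + 36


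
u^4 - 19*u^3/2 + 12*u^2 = u^2*(u - 8)*(u - 3/2)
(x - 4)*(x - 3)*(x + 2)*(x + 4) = x^4 - x^3 - 22*x^2 + 16*x + 96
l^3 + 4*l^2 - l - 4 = (l - 1)*(l + 1)*(l + 4)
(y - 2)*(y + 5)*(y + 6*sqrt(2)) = y^3 + 3*y^2 + 6*sqrt(2)*y^2 - 10*y + 18*sqrt(2)*y - 60*sqrt(2)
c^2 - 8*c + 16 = (c - 4)^2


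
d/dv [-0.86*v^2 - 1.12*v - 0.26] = -1.72*v - 1.12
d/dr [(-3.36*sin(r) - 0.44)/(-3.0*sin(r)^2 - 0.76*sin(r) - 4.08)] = (-10.08*sin(r)^2 - 2.64*sin(r) + 13.3744)*cos(r)/(9.0*sin(r)^4 + 4.56*sin(r)^3 + 25.0576*sin(r)^2 + 6.2016*sin(r) + 16.6464)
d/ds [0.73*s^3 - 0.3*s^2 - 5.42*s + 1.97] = 2.19*s^2 - 0.6*s - 5.42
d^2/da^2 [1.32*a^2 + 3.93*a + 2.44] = 2.64000000000000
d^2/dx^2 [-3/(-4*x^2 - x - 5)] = 6*(-16*x^2 - 4*x + (8*x + 1)^2 - 20)/(4*x^2 + x + 5)^3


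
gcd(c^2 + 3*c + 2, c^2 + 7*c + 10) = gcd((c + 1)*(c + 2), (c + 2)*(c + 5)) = c + 2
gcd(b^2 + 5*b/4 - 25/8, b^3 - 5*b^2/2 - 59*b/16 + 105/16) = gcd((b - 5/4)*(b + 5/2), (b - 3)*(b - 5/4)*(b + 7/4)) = b - 5/4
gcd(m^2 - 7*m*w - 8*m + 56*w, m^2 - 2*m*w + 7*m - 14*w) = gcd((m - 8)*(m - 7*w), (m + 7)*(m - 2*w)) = 1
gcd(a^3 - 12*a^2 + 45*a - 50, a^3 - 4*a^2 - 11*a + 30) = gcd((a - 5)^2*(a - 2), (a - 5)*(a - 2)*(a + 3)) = a^2 - 7*a + 10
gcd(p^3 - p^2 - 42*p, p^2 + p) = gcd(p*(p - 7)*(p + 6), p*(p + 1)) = p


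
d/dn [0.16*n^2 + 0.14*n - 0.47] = 0.32*n + 0.14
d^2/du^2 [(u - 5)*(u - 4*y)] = 2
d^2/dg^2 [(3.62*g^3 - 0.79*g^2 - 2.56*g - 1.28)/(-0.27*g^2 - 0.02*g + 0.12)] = (4.44089209850063e-16*g^5 - 5.55111512312578e-17*g^4 + 0.127244000000001*g^3 + 0.765576*g^2 + 0.226368*g + 0.119008)/(0.019683*g^6 + 0.004374*g^5 - 0.02592*g^4 - 0.00388*g^3 + 0.01152*g^2 + 0.000864*g - 0.001728)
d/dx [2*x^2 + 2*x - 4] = 4*x + 2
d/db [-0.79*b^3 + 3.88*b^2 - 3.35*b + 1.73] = -2.37*b^2 + 7.76*b - 3.35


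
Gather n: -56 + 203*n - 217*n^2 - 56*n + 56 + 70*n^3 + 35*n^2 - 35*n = 70*n^3 - 182*n^2 + 112*n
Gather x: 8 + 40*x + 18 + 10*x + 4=50*x + 30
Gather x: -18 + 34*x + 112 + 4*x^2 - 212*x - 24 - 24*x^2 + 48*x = -20*x^2 - 130*x + 70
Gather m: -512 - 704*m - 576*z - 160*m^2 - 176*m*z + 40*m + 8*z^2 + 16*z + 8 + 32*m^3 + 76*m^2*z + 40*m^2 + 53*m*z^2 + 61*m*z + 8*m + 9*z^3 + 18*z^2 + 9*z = 32*m^3 + m^2*(76*z - 120) + m*(53*z^2 - 115*z - 656) + 9*z^3 + 26*z^2 - 551*z - 504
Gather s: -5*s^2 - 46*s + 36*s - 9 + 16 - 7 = -5*s^2 - 10*s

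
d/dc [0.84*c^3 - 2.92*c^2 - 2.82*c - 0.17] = 2.52*c^2 - 5.84*c - 2.82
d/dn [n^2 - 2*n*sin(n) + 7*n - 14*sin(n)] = -2*n*cos(n) + 2*n - 2*sin(n) - 14*cos(n) + 7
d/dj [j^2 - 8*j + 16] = 2*j - 8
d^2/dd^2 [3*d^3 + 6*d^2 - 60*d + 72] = 18*d + 12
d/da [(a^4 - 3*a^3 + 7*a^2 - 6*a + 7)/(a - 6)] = (3*a^4 - 30*a^3 + 61*a^2 - 84*a + 29)/(a^2 - 12*a + 36)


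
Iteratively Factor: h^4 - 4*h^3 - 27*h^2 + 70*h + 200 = (h + 2)*(h^3 - 6*h^2 - 15*h + 100) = (h - 5)*(h + 2)*(h^2 - h - 20) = (h - 5)^2*(h + 2)*(h + 4)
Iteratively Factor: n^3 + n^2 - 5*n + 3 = (n + 3)*(n^2 - 2*n + 1) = (n - 1)*(n + 3)*(n - 1)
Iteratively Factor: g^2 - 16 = (g + 4)*(g - 4)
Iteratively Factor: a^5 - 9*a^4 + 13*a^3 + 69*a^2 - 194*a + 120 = (a - 4)*(a^4 - 5*a^3 - 7*a^2 + 41*a - 30) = (a - 4)*(a - 2)*(a^3 - 3*a^2 - 13*a + 15) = (a - 4)*(a - 2)*(a + 3)*(a^2 - 6*a + 5) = (a - 5)*(a - 4)*(a - 2)*(a + 3)*(a - 1)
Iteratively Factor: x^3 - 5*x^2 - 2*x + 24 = (x - 4)*(x^2 - x - 6) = (x - 4)*(x - 3)*(x + 2)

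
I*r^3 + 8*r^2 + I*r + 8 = (r - 8*I)*(r + I)*(I*r + 1)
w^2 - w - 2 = (w - 2)*(w + 1)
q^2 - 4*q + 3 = (q - 3)*(q - 1)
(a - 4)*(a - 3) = a^2 - 7*a + 12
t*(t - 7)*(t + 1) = t^3 - 6*t^2 - 7*t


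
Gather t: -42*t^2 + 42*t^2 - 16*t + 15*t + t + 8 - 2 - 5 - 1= 0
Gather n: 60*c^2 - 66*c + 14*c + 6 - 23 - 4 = 60*c^2 - 52*c - 21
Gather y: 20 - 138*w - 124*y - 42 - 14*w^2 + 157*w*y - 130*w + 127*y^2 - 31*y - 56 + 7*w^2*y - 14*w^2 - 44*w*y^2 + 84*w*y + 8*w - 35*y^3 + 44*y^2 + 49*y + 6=-28*w^2 - 260*w - 35*y^3 + y^2*(171 - 44*w) + y*(7*w^2 + 241*w - 106) - 72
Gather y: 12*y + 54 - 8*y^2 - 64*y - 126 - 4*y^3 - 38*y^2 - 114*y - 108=-4*y^3 - 46*y^2 - 166*y - 180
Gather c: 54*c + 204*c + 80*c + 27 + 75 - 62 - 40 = 338*c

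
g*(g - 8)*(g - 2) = g^3 - 10*g^2 + 16*g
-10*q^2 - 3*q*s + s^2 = (-5*q + s)*(2*q + s)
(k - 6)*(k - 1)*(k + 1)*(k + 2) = k^4 - 4*k^3 - 13*k^2 + 4*k + 12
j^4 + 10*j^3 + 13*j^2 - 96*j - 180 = (j - 3)*(j + 2)*(j + 5)*(j + 6)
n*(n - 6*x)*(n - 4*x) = n^3 - 10*n^2*x + 24*n*x^2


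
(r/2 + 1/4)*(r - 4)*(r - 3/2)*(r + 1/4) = r^4/2 - 19*r^3/8 + r^2 + 61*r/32 + 3/8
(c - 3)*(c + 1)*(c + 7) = c^3 + 5*c^2 - 17*c - 21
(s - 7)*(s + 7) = s^2 - 49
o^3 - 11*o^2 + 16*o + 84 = (o - 7)*(o - 6)*(o + 2)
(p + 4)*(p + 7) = p^2 + 11*p + 28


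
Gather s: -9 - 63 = -72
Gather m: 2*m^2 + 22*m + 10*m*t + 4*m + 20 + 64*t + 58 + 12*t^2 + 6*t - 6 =2*m^2 + m*(10*t + 26) + 12*t^2 + 70*t + 72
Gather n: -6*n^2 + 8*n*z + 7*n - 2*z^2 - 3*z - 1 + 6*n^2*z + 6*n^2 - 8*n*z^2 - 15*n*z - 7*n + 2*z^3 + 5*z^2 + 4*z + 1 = 6*n^2*z + n*(-8*z^2 - 7*z) + 2*z^3 + 3*z^2 + z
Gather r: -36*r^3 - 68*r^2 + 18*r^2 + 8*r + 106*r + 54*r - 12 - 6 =-36*r^3 - 50*r^2 + 168*r - 18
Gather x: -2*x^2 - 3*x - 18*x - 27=-2*x^2 - 21*x - 27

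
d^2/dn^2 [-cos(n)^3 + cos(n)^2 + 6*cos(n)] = -21*cos(n)/4 - 2*cos(2*n) + 9*cos(3*n)/4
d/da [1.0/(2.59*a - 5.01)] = -2.59/(2.59*a - 5.01)^2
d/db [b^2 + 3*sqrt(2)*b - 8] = 2*b + 3*sqrt(2)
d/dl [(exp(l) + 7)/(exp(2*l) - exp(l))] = (-exp(2*l) - 14*exp(l) + 7)*exp(-l)/(exp(2*l) - 2*exp(l) + 1)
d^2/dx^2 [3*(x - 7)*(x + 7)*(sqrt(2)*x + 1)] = 18*sqrt(2)*x + 6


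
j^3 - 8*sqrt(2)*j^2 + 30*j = j*(j - 5*sqrt(2))*(j - 3*sqrt(2))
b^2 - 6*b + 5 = (b - 5)*(b - 1)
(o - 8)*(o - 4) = o^2 - 12*o + 32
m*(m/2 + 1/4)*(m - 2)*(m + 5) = m^4/2 + 7*m^3/4 - 17*m^2/4 - 5*m/2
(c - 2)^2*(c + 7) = c^3 + 3*c^2 - 24*c + 28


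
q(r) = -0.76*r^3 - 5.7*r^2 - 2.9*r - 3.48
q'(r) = -2.28*r^2 - 11.4*r - 2.9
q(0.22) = -4.40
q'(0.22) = -5.52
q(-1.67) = -10.99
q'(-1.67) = 9.78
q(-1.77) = -11.99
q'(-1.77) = 10.13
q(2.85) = -75.64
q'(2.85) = -53.91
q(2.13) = -42.86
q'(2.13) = -37.53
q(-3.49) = -30.48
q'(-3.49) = 9.12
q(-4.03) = -34.62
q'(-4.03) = 6.01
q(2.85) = -75.64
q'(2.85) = -53.91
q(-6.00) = -27.12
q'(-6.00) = -16.58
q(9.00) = -1045.32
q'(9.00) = -290.18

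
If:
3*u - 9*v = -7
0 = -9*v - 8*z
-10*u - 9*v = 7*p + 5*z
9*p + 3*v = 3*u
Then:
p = -749/2739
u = -175/2739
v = 2072/2739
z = -777/913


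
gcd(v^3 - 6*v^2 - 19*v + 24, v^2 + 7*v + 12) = v + 3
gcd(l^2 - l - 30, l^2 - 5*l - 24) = 1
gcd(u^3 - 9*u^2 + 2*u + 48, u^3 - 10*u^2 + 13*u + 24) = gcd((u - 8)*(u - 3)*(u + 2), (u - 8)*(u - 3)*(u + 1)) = u^2 - 11*u + 24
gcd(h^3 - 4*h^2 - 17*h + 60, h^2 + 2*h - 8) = h + 4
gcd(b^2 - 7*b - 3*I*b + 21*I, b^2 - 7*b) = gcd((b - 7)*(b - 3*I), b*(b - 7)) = b - 7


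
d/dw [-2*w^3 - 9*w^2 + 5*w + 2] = -6*w^2 - 18*w + 5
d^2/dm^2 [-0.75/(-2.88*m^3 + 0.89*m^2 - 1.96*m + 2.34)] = ((1.335 - 12.96*m)*(2.88*m^3 - 0.89*m^2 + 1.96*m - 2.34) + 0.75*(8.64*m^2 - 1.78*m + 1.96)*(17.28*m^2 - 3.56*m + 3.92))/(2.88*m^3 - 0.89*m^2 + 1.96*m - 2.34)^3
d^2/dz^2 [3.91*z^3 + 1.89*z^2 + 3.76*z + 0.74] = 23.46*z + 3.78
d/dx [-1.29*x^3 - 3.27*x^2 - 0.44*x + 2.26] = -3.87*x^2 - 6.54*x - 0.44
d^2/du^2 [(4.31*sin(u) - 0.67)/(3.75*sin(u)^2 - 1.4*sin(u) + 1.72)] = (-60.609375*sin(u)^5 + 15.06*sin(u)^4 + 277.46325*sin(u)^3 - 82.88253*sin(u)^2 - 156.829344*sin(u) + 26.77356)/(52.734375*sin(u)^6 - 59.0625*sin(u)^5 + 94.6125*sin(u)^4 - 56.924*sin(u)^3 + 43.3956*sin(u)^2 - 12.42528*sin(u) + 5.088448)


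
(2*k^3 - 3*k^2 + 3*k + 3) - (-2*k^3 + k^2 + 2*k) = 4*k^3 - 4*k^2 + k + 3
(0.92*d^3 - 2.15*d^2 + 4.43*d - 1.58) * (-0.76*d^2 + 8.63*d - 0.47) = -0.6992*d^5 + 9.5736*d^4 - 22.3537*d^3 + 40.4422*d^2 - 15.7175*d + 0.7426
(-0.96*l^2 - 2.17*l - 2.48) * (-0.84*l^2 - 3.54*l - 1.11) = 0.8064*l^4 + 5.2212*l^3 + 10.8306*l^2 + 11.1879*l + 2.7528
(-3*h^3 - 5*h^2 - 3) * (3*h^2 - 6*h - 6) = -9*h^5 + 3*h^4 + 48*h^3 + 21*h^2 + 18*h + 18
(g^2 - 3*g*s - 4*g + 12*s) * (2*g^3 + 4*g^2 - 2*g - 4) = 2*g^5 - 6*g^4*s - 4*g^4 + 12*g^3*s - 18*g^3 + 54*g^2*s + 4*g^2 - 12*g*s + 16*g - 48*s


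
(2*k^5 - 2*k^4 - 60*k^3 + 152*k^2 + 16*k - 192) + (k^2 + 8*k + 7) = 2*k^5 - 2*k^4 - 60*k^3 + 153*k^2 + 24*k - 185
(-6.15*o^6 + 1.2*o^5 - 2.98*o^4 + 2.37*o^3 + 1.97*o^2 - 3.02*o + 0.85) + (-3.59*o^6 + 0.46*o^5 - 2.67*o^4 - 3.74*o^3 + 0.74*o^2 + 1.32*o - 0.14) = -9.74*o^6 + 1.66*o^5 - 5.65*o^4 - 1.37*o^3 + 2.71*o^2 - 1.7*o + 0.71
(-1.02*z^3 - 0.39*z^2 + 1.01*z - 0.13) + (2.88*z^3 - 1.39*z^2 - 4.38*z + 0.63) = 1.86*z^3 - 1.78*z^2 - 3.37*z + 0.5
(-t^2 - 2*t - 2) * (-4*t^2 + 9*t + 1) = 4*t^4 - t^3 - 11*t^2 - 20*t - 2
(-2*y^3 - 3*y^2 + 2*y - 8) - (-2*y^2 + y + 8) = -2*y^3 - y^2 + y - 16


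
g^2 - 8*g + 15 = (g - 5)*(g - 3)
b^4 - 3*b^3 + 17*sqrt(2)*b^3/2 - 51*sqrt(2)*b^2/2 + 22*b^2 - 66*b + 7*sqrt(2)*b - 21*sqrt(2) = (b - 3)*(b + sqrt(2)/2)*(b + sqrt(2))*(b + 7*sqrt(2))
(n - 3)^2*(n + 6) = n^3 - 27*n + 54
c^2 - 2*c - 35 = (c - 7)*(c + 5)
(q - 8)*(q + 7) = q^2 - q - 56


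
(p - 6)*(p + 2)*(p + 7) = p^3 + 3*p^2 - 40*p - 84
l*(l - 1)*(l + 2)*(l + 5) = l^4 + 6*l^3 + 3*l^2 - 10*l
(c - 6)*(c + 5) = c^2 - c - 30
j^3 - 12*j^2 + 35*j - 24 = (j - 8)*(j - 3)*(j - 1)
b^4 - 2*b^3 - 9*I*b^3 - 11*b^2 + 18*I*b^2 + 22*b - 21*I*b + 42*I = (b - 2)*(b - 7*I)*(b - 3*I)*(b + I)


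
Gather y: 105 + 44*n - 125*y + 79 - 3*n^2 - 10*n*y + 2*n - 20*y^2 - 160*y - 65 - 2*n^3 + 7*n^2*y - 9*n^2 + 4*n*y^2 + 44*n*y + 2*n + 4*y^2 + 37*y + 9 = -2*n^3 - 12*n^2 + 48*n + y^2*(4*n - 16) + y*(7*n^2 + 34*n - 248) + 128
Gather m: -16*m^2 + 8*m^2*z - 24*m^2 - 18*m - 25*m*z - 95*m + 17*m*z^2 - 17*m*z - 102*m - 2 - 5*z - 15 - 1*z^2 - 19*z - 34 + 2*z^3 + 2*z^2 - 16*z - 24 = m^2*(8*z - 40) + m*(17*z^2 - 42*z - 215) + 2*z^3 + z^2 - 40*z - 75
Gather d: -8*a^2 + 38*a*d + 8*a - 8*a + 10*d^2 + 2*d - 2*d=-8*a^2 + 38*a*d + 10*d^2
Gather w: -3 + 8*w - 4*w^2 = -4*w^2 + 8*w - 3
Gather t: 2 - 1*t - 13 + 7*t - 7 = 6*t - 18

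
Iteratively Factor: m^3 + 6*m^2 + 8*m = (m + 2)*(m^2 + 4*m) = m*(m + 2)*(m + 4)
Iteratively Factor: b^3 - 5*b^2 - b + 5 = (b - 1)*(b^2 - 4*b - 5) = (b - 1)*(b + 1)*(b - 5)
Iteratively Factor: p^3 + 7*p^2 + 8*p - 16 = (p - 1)*(p^2 + 8*p + 16) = (p - 1)*(p + 4)*(p + 4)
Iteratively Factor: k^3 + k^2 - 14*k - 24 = (k + 2)*(k^2 - k - 12) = (k + 2)*(k + 3)*(k - 4)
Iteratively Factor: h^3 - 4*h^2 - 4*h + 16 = (h + 2)*(h^2 - 6*h + 8) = (h - 2)*(h + 2)*(h - 4)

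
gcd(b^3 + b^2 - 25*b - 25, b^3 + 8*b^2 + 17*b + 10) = b^2 + 6*b + 5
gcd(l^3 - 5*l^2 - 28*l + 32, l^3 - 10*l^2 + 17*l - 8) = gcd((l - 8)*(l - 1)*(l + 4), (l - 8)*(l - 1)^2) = l^2 - 9*l + 8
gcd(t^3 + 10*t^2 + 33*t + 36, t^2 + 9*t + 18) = t + 3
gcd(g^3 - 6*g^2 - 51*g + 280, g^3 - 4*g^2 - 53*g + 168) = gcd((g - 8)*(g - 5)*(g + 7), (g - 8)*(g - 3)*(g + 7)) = g^2 - g - 56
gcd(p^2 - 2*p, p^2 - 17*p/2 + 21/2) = 1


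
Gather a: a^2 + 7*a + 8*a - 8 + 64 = a^2 + 15*a + 56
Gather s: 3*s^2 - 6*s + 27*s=3*s^2 + 21*s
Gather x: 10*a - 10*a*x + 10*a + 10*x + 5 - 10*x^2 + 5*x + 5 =20*a - 10*x^2 + x*(15 - 10*a) + 10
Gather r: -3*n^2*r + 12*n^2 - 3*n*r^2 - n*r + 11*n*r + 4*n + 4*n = 12*n^2 - 3*n*r^2 + 8*n + r*(-3*n^2 + 10*n)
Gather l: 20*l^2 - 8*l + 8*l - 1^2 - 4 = 20*l^2 - 5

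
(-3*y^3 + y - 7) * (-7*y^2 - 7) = 21*y^5 + 14*y^3 + 49*y^2 - 7*y + 49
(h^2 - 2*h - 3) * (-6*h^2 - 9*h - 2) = -6*h^4 + 3*h^3 + 34*h^2 + 31*h + 6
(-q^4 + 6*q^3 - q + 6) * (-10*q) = 10*q^5 - 60*q^4 + 10*q^2 - 60*q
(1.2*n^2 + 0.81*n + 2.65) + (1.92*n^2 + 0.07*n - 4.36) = 3.12*n^2 + 0.88*n - 1.71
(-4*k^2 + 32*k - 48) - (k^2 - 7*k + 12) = -5*k^2 + 39*k - 60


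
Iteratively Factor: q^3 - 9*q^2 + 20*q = (q)*(q^2 - 9*q + 20) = q*(q - 5)*(q - 4)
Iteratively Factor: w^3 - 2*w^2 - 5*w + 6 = (w + 2)*(w^2 - 4*w + 3) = (w - 1)*(w + 2)*(w - 3)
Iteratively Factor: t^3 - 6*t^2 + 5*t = (t - 1)*(t^2 - 5*t) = (t - 5)*(t - 1)*(t)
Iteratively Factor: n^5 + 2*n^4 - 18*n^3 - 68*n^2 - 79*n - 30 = (n + 3)*(n^4 - n^3 - 15*n^2 - 23*n - 10) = (n + 2)*(n + 3)*(n^3 - 3*n^2 - 9*n - 5) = (n + 1)*(n + 2)*(n + 3)*(n^2 - 4*n - 5) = (n + 1)^2*(n + 2)*(n + 3)*(n - 5)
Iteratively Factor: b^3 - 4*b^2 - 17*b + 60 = (b - 3)*(b^2 - b - 20) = (b - 5)*(b - 3)*(b + 4)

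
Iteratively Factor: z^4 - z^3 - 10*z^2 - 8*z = (z - 4)*(z^3 + 3*z^2 + 2*z) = (z - 4)*(z + 1)*(z^2 + 2*z) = z*(z - 4)*(z + 1)*(z + 2)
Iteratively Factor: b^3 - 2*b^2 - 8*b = (b + 2)*(b^2 - 4*b) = b*(b + 2)*(b - 4)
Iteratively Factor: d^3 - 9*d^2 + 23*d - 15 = (d - 1)*(d^2 - 8*d + 15) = (d - 5)*(d - 1)*(d - 3)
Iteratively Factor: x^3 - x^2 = (x)*(x^2 - x) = x^2*(x - 1)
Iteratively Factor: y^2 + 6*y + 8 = (y + 2)*(y + 4)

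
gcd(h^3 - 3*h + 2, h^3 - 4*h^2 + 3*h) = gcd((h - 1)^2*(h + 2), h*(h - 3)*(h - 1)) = h - 1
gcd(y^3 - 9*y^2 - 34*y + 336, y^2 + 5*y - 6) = y + 6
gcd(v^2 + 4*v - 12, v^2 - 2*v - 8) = 1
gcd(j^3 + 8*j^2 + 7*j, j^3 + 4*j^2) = j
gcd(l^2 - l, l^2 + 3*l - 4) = l - 1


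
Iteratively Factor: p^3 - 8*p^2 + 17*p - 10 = (p - 2)*(p^2 - 6*p + 5) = (p - 5)*(p - 2)*(p - 1)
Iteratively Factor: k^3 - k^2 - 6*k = (k)*(k^2 - k - 6) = k*(k - 3)*(k + 2)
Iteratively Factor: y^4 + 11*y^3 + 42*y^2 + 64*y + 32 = (y + 1)*(y^3 + 10*y^2 + 32*y + 32) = (y + 1)*(y + 4)*(y^2 + 6*y + 8) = (y + 1)*(y + 2)*(y + 4)*(y + 4)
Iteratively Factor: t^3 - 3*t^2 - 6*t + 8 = (t + 2)*(t^2 - 5*t + 4) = (t - 4)*(t + 2)*(t - 1)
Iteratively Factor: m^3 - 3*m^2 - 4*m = (m - 4)*(m^2 + m) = (m - 4)*(m + 1)*(m)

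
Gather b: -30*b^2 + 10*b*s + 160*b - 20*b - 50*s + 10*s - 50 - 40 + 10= -30*b^2 + b*(10*s + 140) - 40*s - 80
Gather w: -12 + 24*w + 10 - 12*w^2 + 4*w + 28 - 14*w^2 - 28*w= 26 - 26*w^2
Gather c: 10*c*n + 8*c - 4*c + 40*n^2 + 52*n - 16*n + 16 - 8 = c*(10*n + 4) + 40*n^2 + 36*n + 8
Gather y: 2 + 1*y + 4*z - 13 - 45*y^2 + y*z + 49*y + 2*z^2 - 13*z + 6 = -45*y^2 + y*(z + 50) + 2*z^2 - 9*z - 5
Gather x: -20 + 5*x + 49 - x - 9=4*x + 20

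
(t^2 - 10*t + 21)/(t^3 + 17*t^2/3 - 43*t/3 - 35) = 3*(t - 7)/(3*t^2 + 26*t + 35)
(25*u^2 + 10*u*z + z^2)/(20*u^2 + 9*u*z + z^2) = (5*u + z)/(4*u + z)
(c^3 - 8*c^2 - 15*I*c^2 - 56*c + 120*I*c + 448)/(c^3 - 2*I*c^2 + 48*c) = (c^2 - c*(8 + 7*I) + 56*I)/(c*(c + 6*I))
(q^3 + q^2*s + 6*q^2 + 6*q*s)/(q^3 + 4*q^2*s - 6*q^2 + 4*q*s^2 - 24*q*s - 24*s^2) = q*(q^2 + q*s + 6*q + 6*s)/(q^3 + 4*q^2*s - 6*q^2 + 4*q*s^2 - 24*q*s - 24*s^2)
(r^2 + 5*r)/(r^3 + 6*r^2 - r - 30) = r/(r^2 + r - 6)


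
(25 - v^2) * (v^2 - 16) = -v^4 + 41*v^2 - 400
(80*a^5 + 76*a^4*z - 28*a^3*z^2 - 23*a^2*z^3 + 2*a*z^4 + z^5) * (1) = 80*a^5 + 76*a^4*z - 28*a^3*z^2 - 23*a^2*z^3 + 2*a*z^4 + z^5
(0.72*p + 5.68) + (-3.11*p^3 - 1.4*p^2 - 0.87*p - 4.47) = -3.11*p^3 - 1.4*p^2 - 0.15*p + 1.21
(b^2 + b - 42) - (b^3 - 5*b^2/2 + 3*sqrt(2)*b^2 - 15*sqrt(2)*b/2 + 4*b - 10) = -b^3 - 3*sqrt(2)*b^2 + 7*b^2/2 - 3*b + 15*sqrt(2)*b/2 - 32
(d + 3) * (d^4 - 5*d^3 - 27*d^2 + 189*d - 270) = d^5 - 2*d^4 - 42*d^3 + 108*d^2 + 297*d - 810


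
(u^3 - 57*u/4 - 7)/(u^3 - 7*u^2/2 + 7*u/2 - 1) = (4*u^3 - 57*u - 28)/(2*(2*u^3 - 7*u^2 + 7*u - 2))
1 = 1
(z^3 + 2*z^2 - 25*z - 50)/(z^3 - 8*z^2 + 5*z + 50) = (z + 5)/(z - 5)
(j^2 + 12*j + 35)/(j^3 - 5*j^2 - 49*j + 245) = (j + 5)/(j^2 - 12*j + 35)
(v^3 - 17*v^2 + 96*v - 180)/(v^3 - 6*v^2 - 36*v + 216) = (v - 5)/(v + 6)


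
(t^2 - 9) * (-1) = 9 - t^2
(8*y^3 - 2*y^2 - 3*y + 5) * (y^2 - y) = 8*y^5 - 10*y^4 - y^3 + 8*y^2 - 5*y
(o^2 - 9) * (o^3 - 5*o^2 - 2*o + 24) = o^5 - 5*o^4 - 11*o^3 + 69*o^2 + 18*o - 216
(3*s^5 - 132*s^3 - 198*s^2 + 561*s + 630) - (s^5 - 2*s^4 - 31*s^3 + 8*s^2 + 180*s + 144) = 2*s^5 + 2*s^4 - 101*s^3 - 206*s^2 + 381*s + 486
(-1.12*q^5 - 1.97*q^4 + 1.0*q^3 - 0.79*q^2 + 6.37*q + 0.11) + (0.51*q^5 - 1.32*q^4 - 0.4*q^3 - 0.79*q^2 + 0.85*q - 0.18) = -0.61*q^5 - 3.29*q^4 + 0.6*q^3 - 1.58*q^2 + 7.22*q - 0.07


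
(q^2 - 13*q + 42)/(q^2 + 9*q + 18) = (q^2 - 13*q + 42)/(q^2 + 9*q + 18)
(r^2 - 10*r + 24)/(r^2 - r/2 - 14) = 2*(r - 6)/(2*r + 7)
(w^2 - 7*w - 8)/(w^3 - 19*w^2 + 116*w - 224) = (w + 1)/(w^2 - 11*w + 28)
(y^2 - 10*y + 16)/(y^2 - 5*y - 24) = (y - 2)/(y + 3)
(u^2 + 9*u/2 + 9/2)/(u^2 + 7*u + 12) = (u + 3/2)/(u + 4)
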